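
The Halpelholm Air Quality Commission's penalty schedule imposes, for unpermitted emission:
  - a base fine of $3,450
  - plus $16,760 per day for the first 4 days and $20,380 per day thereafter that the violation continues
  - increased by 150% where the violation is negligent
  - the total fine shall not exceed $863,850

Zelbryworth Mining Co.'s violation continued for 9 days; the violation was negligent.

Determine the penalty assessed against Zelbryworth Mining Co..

$430,975

First 4 days: 4 × $16,760 = $67,040
Remaining days: (9 − 4) × $20,380 = $101,900
Per-day component: $67,040 + $101,900 = $168,940
Base plus per-day: $3,450 + $168,940 = $172,390
Enhancement: 150% of $172,390 = $258,585
Enhanced fine: $172,390 + $258,585 = $430,975
Cap at $863,850: $430,975 is within the cap, no reduction.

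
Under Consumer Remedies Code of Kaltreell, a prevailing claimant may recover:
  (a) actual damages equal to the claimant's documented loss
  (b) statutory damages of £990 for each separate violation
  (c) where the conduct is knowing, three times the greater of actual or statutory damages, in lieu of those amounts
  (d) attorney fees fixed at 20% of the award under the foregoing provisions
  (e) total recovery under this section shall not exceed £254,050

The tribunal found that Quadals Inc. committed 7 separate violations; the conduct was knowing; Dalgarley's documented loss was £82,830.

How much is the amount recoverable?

Total recovery: £254,050

Statutory damages: 7 × £990 = £6,930
Greater of actual damages (£82,830) or statutory damages (£6,930): £82,830
Trebled: 3 × £82,830 = £248,490
Attorney fees: 20% of £248,490 = £49,698
Total before cap: £248,490 + £49,698 = £298,188
Cap at £254,050: £298,188 exceeds the cap → £254,050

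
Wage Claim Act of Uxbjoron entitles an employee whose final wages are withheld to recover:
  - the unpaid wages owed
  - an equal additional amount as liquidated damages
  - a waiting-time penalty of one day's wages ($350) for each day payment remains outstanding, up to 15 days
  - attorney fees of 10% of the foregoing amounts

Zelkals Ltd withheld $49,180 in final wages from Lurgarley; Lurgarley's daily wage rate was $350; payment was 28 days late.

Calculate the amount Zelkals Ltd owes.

Liquidated damages (equal amount): $49,180
Penalty days: min(28, 15) = 15
Waiting-time penalty: 15 × $350 = $5,250
Subtotal: $49,180 + $49,180 + $5,250 = $103,610
Attorney fees: 10% of $103,610 = $10,361
Total award: $103,610 + $10,361 = $113,971

$113,971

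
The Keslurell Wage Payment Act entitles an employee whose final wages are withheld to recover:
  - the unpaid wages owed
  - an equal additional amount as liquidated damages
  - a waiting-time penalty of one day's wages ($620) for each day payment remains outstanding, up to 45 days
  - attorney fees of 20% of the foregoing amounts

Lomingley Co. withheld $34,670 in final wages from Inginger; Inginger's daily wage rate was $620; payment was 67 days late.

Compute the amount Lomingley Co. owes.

Liquidated damages (equal amount): $34,670
Penalty days: min(67, 45) = 45
Waiting-time penalty: 45 × $620 = $27,900
Subtotal: $34,670 + $34,670 + $27,900 = $97,240
Attorney fees: 20% of $97,240 = $19,448
Total award: $97,240 + $19,448 = $116,688

Total award: $116,688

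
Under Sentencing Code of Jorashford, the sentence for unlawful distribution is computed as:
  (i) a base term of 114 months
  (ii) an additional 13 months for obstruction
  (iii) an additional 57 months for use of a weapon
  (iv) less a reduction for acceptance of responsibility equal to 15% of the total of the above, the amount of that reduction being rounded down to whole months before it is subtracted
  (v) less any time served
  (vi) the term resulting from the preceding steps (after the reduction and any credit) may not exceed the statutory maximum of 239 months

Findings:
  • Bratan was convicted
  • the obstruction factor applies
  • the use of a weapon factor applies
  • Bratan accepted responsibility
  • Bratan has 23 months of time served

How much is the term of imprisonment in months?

Sentence: 134 months

Obstruction enhancement: +13 months
Use of a weapon enhancement: +57 months
Adjusted term: 114 months + 13 months + 57 months = 184 months
Acceptance of responsibility reduction: 15% of 184 months = 27 months (rounded down)
After reduction: 184 − 27 = 157 months
Less time served: 157 months − 23 months = 134 months
Cap at 239 months: 134 months is within the cap, no reduction.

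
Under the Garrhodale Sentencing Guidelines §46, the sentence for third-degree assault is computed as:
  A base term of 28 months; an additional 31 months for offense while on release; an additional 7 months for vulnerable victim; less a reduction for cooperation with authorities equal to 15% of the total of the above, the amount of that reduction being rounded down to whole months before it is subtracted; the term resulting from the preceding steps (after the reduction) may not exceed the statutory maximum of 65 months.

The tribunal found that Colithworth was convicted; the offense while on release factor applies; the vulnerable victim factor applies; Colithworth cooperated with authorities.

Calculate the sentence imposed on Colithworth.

Offense while on release enhancement: +31 months
Vulnerable victim enhancement: +7 months
Adjusted term: 28 months + 31 months + 7 months = 66 months
Cooperation with authorities reduction: 15% of 66 months = 9 months (rounded down)
After reduction: 66 − 9 = 57 months
Cap at 65 months: 57 months is within the cap, no reduction.

57 months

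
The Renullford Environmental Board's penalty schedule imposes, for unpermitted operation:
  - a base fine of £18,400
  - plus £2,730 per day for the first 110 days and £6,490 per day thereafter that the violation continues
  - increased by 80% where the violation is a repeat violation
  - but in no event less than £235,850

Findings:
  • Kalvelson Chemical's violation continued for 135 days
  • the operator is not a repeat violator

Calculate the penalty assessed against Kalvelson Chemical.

£480,950

First 110 days: 110 × £2,730 = £300,300
Remaining days: (135 − 110) × £6,490 = £162,250
Per-day component: £300,300 + £162,250 = £462,550
Base plus per-day: £18,400 + £462,550 = £480,950
The operator is not a repeat violator: no 80% increase.
Minimum £235,850: £480,950 meets the minimum, no increase.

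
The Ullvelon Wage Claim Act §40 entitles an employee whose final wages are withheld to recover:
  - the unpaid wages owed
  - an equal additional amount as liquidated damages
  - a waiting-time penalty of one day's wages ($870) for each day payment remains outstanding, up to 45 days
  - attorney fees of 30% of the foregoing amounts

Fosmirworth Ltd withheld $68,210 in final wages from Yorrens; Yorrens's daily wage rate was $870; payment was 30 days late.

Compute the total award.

Liquidated damages (equal amount): $68,210
Penalty days: min(30, 45) = 30
Waiting-time penalty: 30 × $870 = $26,100
Subtotal: $68,210 + $68,210 + $26,100 = $162,520
Attorney fees: 30% of $162,520 = $48,756
Total award: $162,520 + $48,756 = $211,276

$211,276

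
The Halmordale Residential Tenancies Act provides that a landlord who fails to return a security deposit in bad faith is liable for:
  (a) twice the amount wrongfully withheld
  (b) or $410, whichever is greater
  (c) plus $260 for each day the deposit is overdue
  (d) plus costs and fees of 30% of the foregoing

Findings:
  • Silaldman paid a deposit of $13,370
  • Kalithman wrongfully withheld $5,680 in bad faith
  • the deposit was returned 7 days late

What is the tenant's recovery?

Recovery: $17,134

Doubled: 2 × $5,680 = $11,360
Minimum $410: $11,360 meets the minimum, no increase.
Late-return penalty: 7 × $260 = $1,820
Damages plus late penalty: $11,360 + $1,820 = $13,180
Costs and fees: 30% of $13,180 = $3,954
Total recovery: $13,180 + $3,954 = $17,134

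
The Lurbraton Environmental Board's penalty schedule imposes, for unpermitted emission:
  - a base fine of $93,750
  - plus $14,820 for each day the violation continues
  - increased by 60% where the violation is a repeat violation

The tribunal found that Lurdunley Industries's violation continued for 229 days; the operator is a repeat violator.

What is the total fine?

$5,580,048

Per-day component: 229 × $14,820 = $3,393,780
Base plus per-day: $93,750 + $3,393,780 = $3,487,530
Enhancement: 60% of $3,487,530 = $2,092,518
Enhanced fine: $3,487,530 + $2,092,518 = $5,580,048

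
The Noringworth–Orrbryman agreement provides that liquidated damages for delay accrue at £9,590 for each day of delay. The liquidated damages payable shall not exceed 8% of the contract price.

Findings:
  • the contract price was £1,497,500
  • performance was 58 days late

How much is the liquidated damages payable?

Per-day damages: 58 × £9,590 = £556,220
Cap: 8% of £1,497,500 = £119,800
Cap at £119,800: £556,220 exceeds the cap → £119,800

£119,800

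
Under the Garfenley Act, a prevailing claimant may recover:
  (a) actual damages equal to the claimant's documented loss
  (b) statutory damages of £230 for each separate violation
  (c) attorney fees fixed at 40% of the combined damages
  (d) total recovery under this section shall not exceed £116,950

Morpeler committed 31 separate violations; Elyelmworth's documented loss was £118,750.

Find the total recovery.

Statutory damages: 31 × £230 = £7,130
Combined damages: £118,750 + £7,130 = £125,880
Attorney fees: 40% of £125,880 = £50,352
Total before cap: £125,880 + £50,352 = £176,232
Cap at £116,950: £176,232 exceeds the cap → £116,950

£116,950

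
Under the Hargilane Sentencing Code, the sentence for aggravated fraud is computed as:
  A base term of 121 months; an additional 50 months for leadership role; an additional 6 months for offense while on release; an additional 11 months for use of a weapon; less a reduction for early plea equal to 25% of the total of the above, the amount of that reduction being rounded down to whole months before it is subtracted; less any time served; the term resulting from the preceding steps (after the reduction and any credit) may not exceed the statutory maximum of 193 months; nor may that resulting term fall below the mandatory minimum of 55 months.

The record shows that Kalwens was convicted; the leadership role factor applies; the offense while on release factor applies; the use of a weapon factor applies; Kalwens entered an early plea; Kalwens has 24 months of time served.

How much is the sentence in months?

117 months

Leadership role enhancement: +50 months
Offense while on release enhancement: +6 months
Use of a weapon enhancement: +11 months
Adjusted term: 121 months + 50 months + 6 months + 11 months = 188 months
Early plea reduction: 25% of 188 months = 47 months (rounded down)
After reduction: 188 − 47 = 141 months
Less time served: 141 months − 24 months = 117 months
Cap at 193 months: 117 months is within the cap, no reduction.
Minimum 55 months: 117 months meets the minimum, no increase.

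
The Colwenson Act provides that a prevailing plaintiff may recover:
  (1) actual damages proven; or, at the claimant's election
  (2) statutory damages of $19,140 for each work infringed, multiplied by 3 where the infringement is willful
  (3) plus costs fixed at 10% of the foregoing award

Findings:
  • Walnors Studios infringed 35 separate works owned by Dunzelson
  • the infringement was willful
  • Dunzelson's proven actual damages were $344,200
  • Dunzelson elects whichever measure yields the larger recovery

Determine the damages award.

Statutory damages: 35 × $19,140 = $669,900
Trebled: 3 × $669,900 = $2,009,700
Greater of actual damages ($344,200) or enhanced statutory damages ($2,009,700): $2,009,700
Costs: 10% of $2,009,700 = $200,970
Award plus costs: $2,009,700 + $200,970 = $2,210,670

$2,210,670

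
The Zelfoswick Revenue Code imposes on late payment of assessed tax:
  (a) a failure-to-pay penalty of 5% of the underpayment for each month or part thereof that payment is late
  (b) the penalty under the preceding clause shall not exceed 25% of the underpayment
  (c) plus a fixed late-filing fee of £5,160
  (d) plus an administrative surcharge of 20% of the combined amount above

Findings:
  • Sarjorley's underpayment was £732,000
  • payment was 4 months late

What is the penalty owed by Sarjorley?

£181,872

Accrued rate: 5% × 4 = 20%, capped at 25% → 20%
Failure-to-pay penalty: 20% of £732,000 = £146,400
Penalty before surcharge: £146,400 + £5,160 = £151,560
Administrative surcharge: 20% of £151,560 = £30,312
Total penalty: £151,560 + £30,312 = £181,872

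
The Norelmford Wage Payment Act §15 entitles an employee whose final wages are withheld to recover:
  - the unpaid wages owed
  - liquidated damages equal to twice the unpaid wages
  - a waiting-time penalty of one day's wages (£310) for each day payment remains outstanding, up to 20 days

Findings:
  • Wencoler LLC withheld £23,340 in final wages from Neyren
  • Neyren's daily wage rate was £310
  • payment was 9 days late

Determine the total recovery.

Doubled: 2 × £23,340 = £46,680
Penalty days: min(9, 20) = 9
Waiting-time penalty: 9 × £310 = £2,790
Total award: £23,340 + £46,680 + £2,790 = £72,810

£72,810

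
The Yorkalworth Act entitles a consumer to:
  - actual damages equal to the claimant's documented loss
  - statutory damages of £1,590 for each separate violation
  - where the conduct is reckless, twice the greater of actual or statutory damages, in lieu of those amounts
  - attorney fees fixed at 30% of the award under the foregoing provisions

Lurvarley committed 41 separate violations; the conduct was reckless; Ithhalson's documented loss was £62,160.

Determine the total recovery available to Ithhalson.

£169,494

Statutory damages: 41 × £1,590 = £65,190
Greater of actual damages (£62,160) or statutory damages (£65,190): £65,190
Doubled: 2 × £65,190 = £130,380
Attorney fees: 30% of £130,380 = £39,114
Total recovery: £130,380 + £39,114 = £169,494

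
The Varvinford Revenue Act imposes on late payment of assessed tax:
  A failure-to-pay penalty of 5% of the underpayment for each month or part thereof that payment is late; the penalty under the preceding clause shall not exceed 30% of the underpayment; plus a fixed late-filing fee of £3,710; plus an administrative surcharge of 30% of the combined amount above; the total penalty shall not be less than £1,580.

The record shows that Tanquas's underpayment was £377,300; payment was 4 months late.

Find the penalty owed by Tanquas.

£102,921

Accrued rate: 5% × 4 = 20%, capped at 30% → 20%
Failure-to-pay penalty: 20% of £377,300 = £75,460
Penalty before surcharge: £75,460 + £3,710 = £79,170
Administrative surcharge: 30% of £79,170 = £23,751
Total penalty: £79,170 + £23,751 = £102,921
Minimum £1,580: £102,921 meets the minimum, no increase.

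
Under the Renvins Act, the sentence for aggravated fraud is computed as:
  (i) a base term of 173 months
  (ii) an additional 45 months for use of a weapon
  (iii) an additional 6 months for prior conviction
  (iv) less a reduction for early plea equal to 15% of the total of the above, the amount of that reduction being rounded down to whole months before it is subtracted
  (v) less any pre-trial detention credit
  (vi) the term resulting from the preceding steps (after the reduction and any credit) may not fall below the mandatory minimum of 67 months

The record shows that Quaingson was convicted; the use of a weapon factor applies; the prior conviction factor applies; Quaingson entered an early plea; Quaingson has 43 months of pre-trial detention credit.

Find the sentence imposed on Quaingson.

Use of a weapon enhancement: +45 months
Prior conviction enhancement: +6 months
Adjusted term: 173 months + 45 months + 6 months = 224 months
Early plea reduction: 15% of 224 months = 33 months (rounded down)
After reduction: 224 − 33 = 191 months
Less pre-trial detention credit: 191 months − 43 months = 148 months
Minimum 67 months: 148 months meets the minimum, no increase.

148 months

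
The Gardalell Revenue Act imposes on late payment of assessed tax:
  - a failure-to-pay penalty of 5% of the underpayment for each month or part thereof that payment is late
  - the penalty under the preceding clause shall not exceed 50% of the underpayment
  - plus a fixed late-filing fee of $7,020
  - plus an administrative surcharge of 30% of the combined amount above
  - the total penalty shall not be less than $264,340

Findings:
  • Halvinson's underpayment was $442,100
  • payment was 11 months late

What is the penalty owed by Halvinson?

Accrued rate: 5% × 11 = 55%, capped at 50% → 50%
Failure-to-pay penalty: 50% of $442,100 = $221,050
Penalty before surcharge: $221,050 + $7,020 = $228,070
Administrative surcharge: 30% of $228,070 = $68,421
Total penalty: $228,070 + $68,421 = $296,491
Minimum $264,340: $296,491 meets the minimum, no increase.

$296,491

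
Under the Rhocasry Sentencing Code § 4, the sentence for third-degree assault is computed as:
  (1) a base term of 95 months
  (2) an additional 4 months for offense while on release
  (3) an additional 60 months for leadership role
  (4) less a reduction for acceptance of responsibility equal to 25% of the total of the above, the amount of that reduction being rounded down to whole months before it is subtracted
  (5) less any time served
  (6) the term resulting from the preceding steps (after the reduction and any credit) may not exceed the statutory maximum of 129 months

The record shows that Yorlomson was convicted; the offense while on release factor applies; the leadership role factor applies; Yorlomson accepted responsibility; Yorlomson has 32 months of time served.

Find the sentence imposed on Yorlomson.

88 months

Offense while on release enhancement: +4 months
Leadership role enhancement: +60 months
Adjusted term: 95 months + 4 months + 60 months = 159 months
Acceptance of responsibility reduction: 25% of 159 months = 39 months (rounded down)
After reduction: 159 − 39 = 120 months
Less time served: 120 months − 32 months = 88 months
Cap at 129 months: 88 months is within the cap, no reduction.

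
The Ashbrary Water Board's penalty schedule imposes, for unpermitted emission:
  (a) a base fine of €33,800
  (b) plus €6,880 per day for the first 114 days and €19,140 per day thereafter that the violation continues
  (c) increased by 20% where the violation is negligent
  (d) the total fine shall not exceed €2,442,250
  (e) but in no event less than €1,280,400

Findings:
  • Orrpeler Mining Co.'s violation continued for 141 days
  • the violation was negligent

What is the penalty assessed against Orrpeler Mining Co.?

First 114 days: 114 × €6,880 = €784,320
Remaining days: (141 − 114) × €19,140 = €516,780
Per-day component: €784,320 + €516,780 = €1,301,100
Base plus per-day: €33,800 + €1,301,100 = €1,334,900
Enhancement: 20% of €1,334,900 = €266,980
Enhanced fine: €1,334,900 + €266,980 = €1,601,880
Cap at €2,442,250: €1,601,880 is within the cap, no reduction.
Minimum €1,280,400: €1,601,880 meets the minimum, no increase.

€1,601,880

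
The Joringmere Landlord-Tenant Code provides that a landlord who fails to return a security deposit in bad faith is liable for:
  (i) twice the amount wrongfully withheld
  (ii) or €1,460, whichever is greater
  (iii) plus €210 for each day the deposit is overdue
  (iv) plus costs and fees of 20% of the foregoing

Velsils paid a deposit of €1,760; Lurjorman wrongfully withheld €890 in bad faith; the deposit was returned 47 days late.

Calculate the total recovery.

€13,980

Doubled: 2 × €890 = €1,780
Minimum €1,460: €1,780 meets the minimum, no increase.
Late-return penalty: 47 × €210 = €9,870
Damages plus late penalty: €1,780 + €9,870 = €11,650
Costs and fees: 20% of €11,650 = €2,330
Total recovery: €11,650 + €2,330 = €13,980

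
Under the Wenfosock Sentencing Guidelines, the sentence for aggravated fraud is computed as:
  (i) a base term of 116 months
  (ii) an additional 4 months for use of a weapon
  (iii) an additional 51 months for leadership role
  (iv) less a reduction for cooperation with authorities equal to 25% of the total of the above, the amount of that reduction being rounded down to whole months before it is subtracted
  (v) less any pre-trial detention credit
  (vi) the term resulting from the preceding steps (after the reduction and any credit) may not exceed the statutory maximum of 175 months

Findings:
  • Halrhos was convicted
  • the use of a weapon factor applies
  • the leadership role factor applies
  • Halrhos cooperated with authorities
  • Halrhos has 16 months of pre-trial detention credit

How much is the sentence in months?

Use of a weapon enhancement: +4 months
Leadership role enhancement: +51 months
Adjusted term: 116 months + 4 months + 51 months = 171 months
Cooperation with authorities reduction: 25% of 171 months = 42 months (rounded down)
After reduction: 171 − 42 = 129 months
Less pre-trial detention credit: 129 months − 16 months = 113 months
Cap at 175 months: 113 months is within the cap, no reduction.

113 months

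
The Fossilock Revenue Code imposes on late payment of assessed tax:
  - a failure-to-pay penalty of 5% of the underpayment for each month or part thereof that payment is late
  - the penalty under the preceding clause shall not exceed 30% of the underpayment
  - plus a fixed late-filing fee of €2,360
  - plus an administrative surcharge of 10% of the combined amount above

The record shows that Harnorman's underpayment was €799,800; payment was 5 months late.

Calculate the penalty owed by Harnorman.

€222,541

Accrued rate: 5% × 5 = 25%, capped at 30% → 25%
Failure-to-pay penalty: 25% of €799,800 = €199,950
Penalty before surcharge: €199,950 + €2,360 = €202,310
Administrative surcharge: 10% of €202,310 = €20,231
Total penalty: €202,310 + €20,231 = €222,541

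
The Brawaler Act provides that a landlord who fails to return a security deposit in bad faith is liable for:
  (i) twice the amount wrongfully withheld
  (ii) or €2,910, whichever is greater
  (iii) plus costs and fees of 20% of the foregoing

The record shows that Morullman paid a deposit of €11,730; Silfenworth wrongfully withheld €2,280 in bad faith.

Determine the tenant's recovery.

€5,472

Doubled: 2 × €2,280 = €4,560
Minimum €2,910: €4,560 meets the minimum, no increase.
Costs and fees: 20% of €4,560 = €912
Total recovery: €4,560 + €912 = €5,472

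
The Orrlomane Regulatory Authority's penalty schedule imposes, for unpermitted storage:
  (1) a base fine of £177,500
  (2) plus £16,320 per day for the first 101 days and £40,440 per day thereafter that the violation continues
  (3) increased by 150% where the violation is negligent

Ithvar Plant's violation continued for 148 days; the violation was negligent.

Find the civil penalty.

First 101 days: 101 × £16,320 = £1,648,320
Remaining days: (148 − 101) × £40,440 = £1,900,680
Per-day component: £1,648,320 + £1,900,680 = £3,549,000
Base plus per-day: £177,500 + £3,549,000 = £3,726,500
Enhancement: 150% of £3,726,500 = £5,589,750
Enhanced fine: £3,726,500 + £5,589,750 = £9,316,250

£9,316,250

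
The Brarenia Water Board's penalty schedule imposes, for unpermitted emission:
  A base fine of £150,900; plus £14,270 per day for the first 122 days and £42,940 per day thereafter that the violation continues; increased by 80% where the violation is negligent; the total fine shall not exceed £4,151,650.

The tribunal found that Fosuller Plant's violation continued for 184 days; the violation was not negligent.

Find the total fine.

Civil penalty: £4,151,650

First 122 days: 122 × £14,270 = £1,740,940
Remaining days: (184 − 122) × £42,940 = £2,662,280
Per-day component: £1,740,940 + £2,662,280 = £4,403,220
Base plus per-day: £150,900 + £4,403,220 = £4,554,120
The violation was not negligent: no 80% increase.
Cap at £4,151,650: £4,554,120 exceeds the cap → £4,151,650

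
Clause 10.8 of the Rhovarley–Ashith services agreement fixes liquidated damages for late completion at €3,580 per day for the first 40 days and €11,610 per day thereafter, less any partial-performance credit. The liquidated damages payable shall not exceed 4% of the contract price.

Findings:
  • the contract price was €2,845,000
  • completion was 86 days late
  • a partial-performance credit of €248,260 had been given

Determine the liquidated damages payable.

First 40 days: 40 × €3,580 = €143,200
Remaining days: (86 − 40) × €11,610 = €534,060
Accrued per-day damages: €143,200 + €534,060 = €677,260
Less partial-performance credit: €677,260 − €248,260 = €429,000
Cap: 4% of €2,845,000 = €113,800
Cap at €113,800: €429,000 exceeds the cap → €113,800

Liquidated damages: €113,800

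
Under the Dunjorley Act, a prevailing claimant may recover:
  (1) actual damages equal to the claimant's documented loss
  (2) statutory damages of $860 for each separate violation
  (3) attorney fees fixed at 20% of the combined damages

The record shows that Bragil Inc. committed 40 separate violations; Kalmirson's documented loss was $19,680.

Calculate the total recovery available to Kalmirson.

$64,896

Statutory damages: 40 × $860 = $34,400
Combined damages: $19,680 + $34,400 = $54,080
Attorney fees: 20% of $54,080 = $10,816
Total recovery: $54,080 + $10,816 = $64,896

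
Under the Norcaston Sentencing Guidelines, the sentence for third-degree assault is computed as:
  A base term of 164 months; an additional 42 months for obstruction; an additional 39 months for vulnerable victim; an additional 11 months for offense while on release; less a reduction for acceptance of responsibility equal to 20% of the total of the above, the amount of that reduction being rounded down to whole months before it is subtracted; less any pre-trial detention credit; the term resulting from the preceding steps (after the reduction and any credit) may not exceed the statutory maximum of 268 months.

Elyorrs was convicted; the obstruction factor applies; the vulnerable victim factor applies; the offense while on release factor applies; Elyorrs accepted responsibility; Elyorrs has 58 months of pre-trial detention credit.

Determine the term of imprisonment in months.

147 months

Obstruction enhancement: +42 months
Vulnerable victim enhancement: +39 months
Offense while on release enhancement: +11 months
Adjusted term: 164 months + 42 months + 39 months + 11 months = 256 months
Acceptance of responsibility reduction: 20% of 256 months = 51 months (rounded down)
After reduction: 256 − 51 = 205 months
Less pre-trial detention credit: 205 months − 58 months = 147 months
Cap at 268 months: 147 months is within the cap, no reduction.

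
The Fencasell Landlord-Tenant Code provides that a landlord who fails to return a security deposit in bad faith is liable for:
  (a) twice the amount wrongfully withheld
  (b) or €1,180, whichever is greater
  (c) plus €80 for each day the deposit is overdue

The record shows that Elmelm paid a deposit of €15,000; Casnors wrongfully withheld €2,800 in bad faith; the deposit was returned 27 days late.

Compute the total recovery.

€7,760

Doubled: 2 × €2,800 = €5,600
Minimum €1,180: €5,600 meets the minimum, no increase.
Late-return penalty: 27 × €80 = €2,160
Damages plus late penalty: €5,600 + €2,160 = €7,760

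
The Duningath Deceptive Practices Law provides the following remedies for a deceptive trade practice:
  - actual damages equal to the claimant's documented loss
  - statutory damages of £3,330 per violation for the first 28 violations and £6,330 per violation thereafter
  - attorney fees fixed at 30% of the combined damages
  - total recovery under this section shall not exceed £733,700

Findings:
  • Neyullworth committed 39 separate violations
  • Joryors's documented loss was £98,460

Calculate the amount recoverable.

£339,729

First 28 violations: 28 × £3,330 = £93,240
Remaining violations: (39 − 28) × £6,330 = £69,630
Statutory damages: £93,240 + £69,630 = £162,870
Combined damages: £98,460 + £162,870 = £261,330
Attorney fees: 30% of £261,330 = £78,399
Total before cap: £261,330 + £78,399 = £339,729
Cap at £733,700: £339,729 is within the cap, no reduction.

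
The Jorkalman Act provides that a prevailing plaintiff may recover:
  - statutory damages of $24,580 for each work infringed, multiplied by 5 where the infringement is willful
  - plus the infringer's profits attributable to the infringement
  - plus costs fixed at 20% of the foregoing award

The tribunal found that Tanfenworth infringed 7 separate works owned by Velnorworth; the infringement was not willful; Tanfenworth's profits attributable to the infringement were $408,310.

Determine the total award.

Statutory damages: 7 × $24,580 = $172,060
Infringement not willful: no ×5 enhancement.
Combined award: $172,060 + $408,310 = $580,370
Costs: 20% of $580,370 = $116,074
Award plus costs: $580,370 + $116,074 = $696,444

$696,444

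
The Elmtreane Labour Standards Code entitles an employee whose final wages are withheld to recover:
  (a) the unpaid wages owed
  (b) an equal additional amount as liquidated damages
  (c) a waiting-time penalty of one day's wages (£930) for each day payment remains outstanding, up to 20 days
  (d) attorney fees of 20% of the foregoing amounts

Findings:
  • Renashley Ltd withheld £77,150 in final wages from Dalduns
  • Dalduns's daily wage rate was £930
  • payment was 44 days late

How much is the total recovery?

Liquidated damages (equal amount): £77,150
Penalty days: min(44, 20) = 20
Waiting-time penalty: 20 × £930 = £18,600
Subtotal: £77,150 + £77,150 + £18,600 = £172,900
Attorney fees: 20% of £172,900 = £34,580
Total award: £172,900 + £34,580 = £207,480

£207,480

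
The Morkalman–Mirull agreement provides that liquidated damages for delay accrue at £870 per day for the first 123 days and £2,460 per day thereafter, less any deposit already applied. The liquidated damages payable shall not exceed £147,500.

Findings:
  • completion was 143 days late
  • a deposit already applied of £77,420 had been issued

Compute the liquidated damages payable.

First 123 days: 123 × £870 = £107,010
Remaining days: (143 − 123) × £2,460 = £49,200
Accrued per-day damages: £107,010 + £49,200 = £156,210
Less deposit already applied: £156,210 − £77,420 = £78,790
Cap at £147,500: £78,790 is within the cap, no reduction.

£78,790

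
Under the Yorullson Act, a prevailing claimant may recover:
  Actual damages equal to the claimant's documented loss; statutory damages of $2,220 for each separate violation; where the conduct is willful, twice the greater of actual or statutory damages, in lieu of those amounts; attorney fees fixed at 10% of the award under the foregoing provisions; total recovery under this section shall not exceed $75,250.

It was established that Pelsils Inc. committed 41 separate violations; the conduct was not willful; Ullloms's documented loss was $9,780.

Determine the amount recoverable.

$75,250

Statutory damages: 41 × $2,220 = $91,020
Conduct not willful: the in-lieu enhancement does not apply.
Actual plus statutory damages: $9,780 + $91,020 = $100,800
Attorney fees: 10% of $100,800 = $10,080
Total before cap: $100,800 + $10,080 = $110,880
Cap at $75,250: $110,880 exceeds the cap → $75,250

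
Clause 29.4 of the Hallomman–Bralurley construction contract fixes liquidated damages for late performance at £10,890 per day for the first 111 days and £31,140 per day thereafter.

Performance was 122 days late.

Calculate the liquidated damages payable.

£1,551,330

First 111 days: 111 × £10,890 = £1,208,790
Remaining days: (122 − 111) × £31,140 = £342,540
Accrued per-day damages: £1,208,790 + £342,540 = £1,551,330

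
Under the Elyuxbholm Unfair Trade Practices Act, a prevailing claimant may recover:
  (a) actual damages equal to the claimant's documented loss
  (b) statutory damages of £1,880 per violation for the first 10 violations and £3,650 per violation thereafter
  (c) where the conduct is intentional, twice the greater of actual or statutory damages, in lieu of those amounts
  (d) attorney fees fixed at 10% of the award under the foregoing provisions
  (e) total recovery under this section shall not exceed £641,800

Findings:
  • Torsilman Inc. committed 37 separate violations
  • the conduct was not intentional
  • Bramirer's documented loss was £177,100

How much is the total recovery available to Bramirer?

First 10 violations: 10 × £1,880 = £18,800
Remaining violations: (37 − 10) × £3,650 = £98,550
Statutory damages: £18,800 + £98,550 = £117,350
Conduct not intentional: the in-lieu enhancement does not apply.
Actual plus statutory damages: £177,100 + £117,350 = £294,450
Attorney fees: 10% of £294,450 = £29,445
Total before cap: £294,450 + £29,445 = £323,895
Cap at £641,800: £323,895 is within the cap, no reduction.

Total recovery: £323,895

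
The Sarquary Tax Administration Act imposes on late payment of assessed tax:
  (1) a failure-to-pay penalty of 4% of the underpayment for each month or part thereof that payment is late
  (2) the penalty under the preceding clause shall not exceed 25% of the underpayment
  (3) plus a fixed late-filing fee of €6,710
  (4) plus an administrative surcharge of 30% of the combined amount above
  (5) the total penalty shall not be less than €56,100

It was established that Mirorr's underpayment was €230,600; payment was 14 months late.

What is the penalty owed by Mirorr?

€83,668

Accrued rate: 4% × 14 = 56%, capped at 25% → 25%
Failure-to-pay penalty: 25% of €230,600 = €57,650
Penalty before surcharge: €57,650 + €6,710 = €64,360
Administrative surcharge: 30% of €64,360 = €19,308
Total penalty: €64,360 + €19,308 = €83,668
Minimum €56,100: €83,668 meets the minimum, no increase.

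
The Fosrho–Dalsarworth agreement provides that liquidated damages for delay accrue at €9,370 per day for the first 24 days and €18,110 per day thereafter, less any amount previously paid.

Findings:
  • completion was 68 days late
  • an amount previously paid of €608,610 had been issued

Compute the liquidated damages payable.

€413,110

First 24 days: 24 × €9,370 = €224,880
Remaining days: (68 − 24) × €18,110 = €796,840
Accrued per-day damages: €224,880 + €796,840 = €1,021,720
Less amount previously paid: €1,021,720 − €608,610 = €413,110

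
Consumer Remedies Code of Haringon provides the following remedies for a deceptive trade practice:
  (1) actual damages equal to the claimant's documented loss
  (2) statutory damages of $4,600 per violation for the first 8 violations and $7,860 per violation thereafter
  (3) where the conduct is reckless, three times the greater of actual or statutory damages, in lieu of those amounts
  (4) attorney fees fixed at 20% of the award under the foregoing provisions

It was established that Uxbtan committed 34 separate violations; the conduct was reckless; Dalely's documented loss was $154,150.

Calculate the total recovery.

Total recovery: $868,176

First 8 violations: 8 × $4,600 = $36,800
Remaining violations: (34 − 8) × $7,860 = $204,360
Statutory damages: $36,800 + $204,360 = $241,160
Greater of actual damages ($154,150) or statutory damages ($241,160): $241,160
Trebled: 3 × $241,160 = $723,480
Attorney fees: 20% of $723,480 = $144,696
Total recovery: $723,480 + $144,696 = $868,176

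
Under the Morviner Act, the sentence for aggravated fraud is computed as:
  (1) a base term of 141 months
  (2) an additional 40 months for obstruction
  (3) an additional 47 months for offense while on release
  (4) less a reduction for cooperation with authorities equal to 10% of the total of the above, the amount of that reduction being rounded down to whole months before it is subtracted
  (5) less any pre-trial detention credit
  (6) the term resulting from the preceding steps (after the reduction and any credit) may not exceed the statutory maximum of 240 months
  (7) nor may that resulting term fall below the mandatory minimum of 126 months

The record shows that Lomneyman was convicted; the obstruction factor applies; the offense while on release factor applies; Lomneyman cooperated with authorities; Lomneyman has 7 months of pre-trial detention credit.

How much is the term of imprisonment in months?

Obstruction enhancement: +40 months
Offense while on release enhancement: +47 months
Adjusted term: 141 months + 40 months + 47 months = 228 months
Cooperation with authorities reduction: 10% of 228 months = 22 months (rounded down)
After reduction: 228 − 22 = 206 months
Less pre-trial detention credit: 206 months − 7 months = 199 months
Cap at 240 months: 199 months is within the cap, no reduction.
Minimum 126 months: 199 months meets the minimum, no increase.

Sentence: 199 months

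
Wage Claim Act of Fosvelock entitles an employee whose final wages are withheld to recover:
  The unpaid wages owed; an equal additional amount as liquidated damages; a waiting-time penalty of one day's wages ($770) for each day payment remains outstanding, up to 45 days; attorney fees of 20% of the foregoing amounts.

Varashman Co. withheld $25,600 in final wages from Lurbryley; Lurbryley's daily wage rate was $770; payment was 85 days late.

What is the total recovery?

$103,020

Liquidated damages (equal amount): $25,600
Penalty days: min(85, 45) = 45
Waiting-time penalty: 45 × $770 = $34,650
Subtotal: $25,600 + $25,600 + $34,650 = $85,850
Attorney fees: 20% of $85,850 = $17,170
Total award: $85,850 + $17,170 = $103,020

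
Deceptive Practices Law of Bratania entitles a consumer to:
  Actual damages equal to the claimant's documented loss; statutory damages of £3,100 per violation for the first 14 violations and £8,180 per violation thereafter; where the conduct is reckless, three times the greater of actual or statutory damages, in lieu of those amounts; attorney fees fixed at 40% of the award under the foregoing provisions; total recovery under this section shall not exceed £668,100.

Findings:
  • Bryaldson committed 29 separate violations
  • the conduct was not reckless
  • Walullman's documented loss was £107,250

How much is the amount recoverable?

£382,690

First 14 violations: 14 × £3,100 = £43,400
Remaining violations: (29 − 14) × £8,180 = £122,700
Statutory damages: £43,400 + £122,700 = £166,100
Conduct not reckless: the in-lieu enhancement does not apply.
Actual plus statutory damages: £107,250 + £166,100 = £273,350
Attorney fees: 40% of £273,350 = £109,340
Total before cap: £273,350 + £109,340 = £382,690
Cap at £668,100: £382,690 is within the cap, no reduction.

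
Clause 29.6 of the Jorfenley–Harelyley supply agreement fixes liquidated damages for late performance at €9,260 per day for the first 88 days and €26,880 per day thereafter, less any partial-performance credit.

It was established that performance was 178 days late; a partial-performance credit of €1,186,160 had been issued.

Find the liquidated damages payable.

First 88 days: 88 × €9,260 = €814,880
Remaining days: (178 − 88) × €26,880 = €2,419,200
Accrued per-day damages: €814,880 + €2,419,200 = €3,234,080
Less partial-performance credit: €3,234,080 − €1,186,160 = €2,047,920

€2,047,920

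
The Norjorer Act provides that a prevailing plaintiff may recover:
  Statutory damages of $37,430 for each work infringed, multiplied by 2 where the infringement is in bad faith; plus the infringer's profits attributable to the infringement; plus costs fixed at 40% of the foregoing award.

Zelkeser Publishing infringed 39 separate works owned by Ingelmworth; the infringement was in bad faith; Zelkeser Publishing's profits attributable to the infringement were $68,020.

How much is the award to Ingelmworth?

Award: $4,182,584

Statutory damages: 39 × $37,430 = $1,459,770
Doubled: 2 × $1,459,770 = $2,919,540
Combined award: $2,919,540 + $68,020 = $2,987,560
Costs: 40% of $2,987,560 = $1,195,024
Award plus costs: $2,987,560 + $1,195,024 = $4,182,584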